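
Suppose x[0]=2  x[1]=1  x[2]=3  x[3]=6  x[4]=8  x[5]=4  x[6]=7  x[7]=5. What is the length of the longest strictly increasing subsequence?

4

Track the smallest tail for each achievable length (strict):
2 → extends → [2]
1 → replaces 2 → [1]
3 → extends → [1, 3]
6 → extends → [1, 3, 6]
8 → extends → [1, 3, 6, 8]
4 → replaces 6 → [1, 3, 4, 8]
7 → replaces 8 → [1, 3, 4, 7]
5 → replaces 7 → [1, 3, 4, 5]
Four tails, so the longest strictly increasing subsequence has length 4 (e.g. 2, 3, 6, 8).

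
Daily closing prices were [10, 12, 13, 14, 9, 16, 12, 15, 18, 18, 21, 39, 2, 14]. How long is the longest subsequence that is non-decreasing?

Track the smallest tail for each achievable length (allowing ties):
10 → extends → [10]
12 → extends → [10, 12]
13 → extends → [10, 12, 13]
14 → extends → [10, 12, 13, 14]
9 → replaces 10 → [9, 12, 13, 14]
16 → extends → [9, 12, 13, 14, 16]
12 → replaces 13 → [9, 12, 12, 14, 16]
15 → replaces 16 → [9, 12, 12, 14, 15]
18 → extends → [9, 12, 12, 14, 15, 18]
18 → extends → [9, 12, 12, 14, 15, 18, 18]
21 → extends → [9, 12, 12, 14, 15, 18, 18, 21]
39 → extends → [9, 12, 12, 14, 15, 18, 18, 21, 39]
2 → replaces 9 → [2, 12, 12, 14, 15, 18, 18, 21, 39]
14 → replaces 15 → [2, 12, 12, 14, 14, 18, 18, 21, 39]
Nine tails, so the longest non-decreasing subsequence has length 9 (e.g. 10, 12, 13, 14, 16, 18, 18, 21, 39).

9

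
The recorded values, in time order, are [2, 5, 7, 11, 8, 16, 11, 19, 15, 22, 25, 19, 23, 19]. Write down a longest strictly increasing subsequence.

2, 5, 7, 11, 16, 19, 22, 25

Patience tails give the LIS length; then backtrack through the dp parents:
2 → extends → [2]
5 → extends → [2, 5]
7 → extends → [2, 5, 7]
11 → extends → [2, 5, 7, 11]
8 → replaces 11 → [2, 5, 7, 8]
16 → extends → [2, 5, 7, 8, 16]
11 → replaces 16 → [2, 5, 7, 8, 11]
19 → extends → [2, 5, 7, 8, 11, 19]
15 → replaces 19 → [2, 5, 7, 8, 11, 15]
22 → extends → [2, 5, 7, 8, 11, 15, 22]
25 → extends → [2, 5, 7, 8, 11, 15, 22, 25]
19 → replaces 22 → [2, 5, 7, 8, 11, 15, 19, 25]
23 → replaces 25 → [2, 5, 7, 8, 11, 15, 19, 23]
19 → already a tail → [2, 5, 7, 8, 11, 15, 19, 23]
Length 8; one witness is 2, 5, 7, 11, 16, 19, 22, 25.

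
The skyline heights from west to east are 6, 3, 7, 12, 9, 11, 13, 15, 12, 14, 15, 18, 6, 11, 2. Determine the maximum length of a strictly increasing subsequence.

Let dp[i] be the length of the longest such subsequence ending at index i:
i:      1  2  3  4  5  6  7  8  9 10 11 12 13 14 15
a[i]:   6  3  7 12  9 11 13 15 12 14 15 18  6 11  2
dp:     1  1  2  3  3  4  5  6  5  6  7  8  2  4  1
Maximum dp value is 8.

8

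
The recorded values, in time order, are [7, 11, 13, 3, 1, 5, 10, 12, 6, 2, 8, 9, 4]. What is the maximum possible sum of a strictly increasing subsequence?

Let S[i] be the best sum of a strictly increasing subsequence ending at i:
i:      1  2  3  4  5  6  7  8  9 10 11 12 13
a[i]:   7 11 13  3  1  5 10 12  6  2  8  9  4
S:      7 18 31  3  1  8 18 30 14  3 22 31  7
Maximum is 31 (e.g. 7 + 11 + 13).

31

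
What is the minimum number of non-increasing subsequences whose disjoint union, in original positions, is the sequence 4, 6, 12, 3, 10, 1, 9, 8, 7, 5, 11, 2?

4

The minimum number of non-increasing subsequences covering a sequence equals the length of its longest strictly increasing subsequence.
LIS length is 4 (e.g. 4, 6, 10, 11), so 4 piles are needed.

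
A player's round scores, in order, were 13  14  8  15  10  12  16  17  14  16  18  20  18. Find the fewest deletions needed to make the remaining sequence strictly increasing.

6

Fewest deletions = n − (longest strictly increasing subsequence).
Patience tails:
13 → extends → [13]
14 → extends → [13, 14]
8 → replaces 13 → [8, 14]
15 → extends → [8, 14, 15]
10 → replaces 14 → [8, 10, 15]
12 → replaces 15 → [8, 10, 12]
16 → extends → [8, 10, 12, 16]
17 → extends → [8, 10, 12, 16, 17]
14 → replaces 16 → [8, 10, 12, 14, 17]
16 → replaces 17 → [8, 10, 12, 14, 16]
18 → extends → [8, 10, 12, 14, 16, 18]
20 → extends → [8, 10, 12, 14, 16, 18, 20]
18 → already a tail → [8, 10, 12, 14, 16, 18, 20]
Longest strictly increasing subsequence has length 7, so deletions = 13 − 7 = 6.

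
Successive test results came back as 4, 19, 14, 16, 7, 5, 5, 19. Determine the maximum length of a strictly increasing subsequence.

4

Track the smallest tail for each achievable length (strict):
4 → extends → [4]
19 → extends → [4, 19]
14 → replaces 19 → [4, 14]
16 → extends → [4, 14, 16]
7 → replaces 14 → [4, 7, 16]
5 → replaces 7 → [4, 5, 16]
5 → already a tail → [4, 5, 16]
19 → extends → [4, 5, 16, 19]
Four tails, so the longest strictly increasing subsequence has length 4 (e.g. 4, 14, 16, 19).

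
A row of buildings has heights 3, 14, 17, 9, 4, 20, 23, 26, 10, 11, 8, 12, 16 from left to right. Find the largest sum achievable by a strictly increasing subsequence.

103

Let S[i] be the best sum of a strictly increasing subsequence ending at i:
i:       1   2   3   4   5   6   7   8   9  10  11  12  13
a[i]:    3  14  17   9   4  20  23  26  10  11   8  12  16
S:       3  17  34  12   7  54  77 103  22  33  15  45  61
Maximum is 103 (e.g. 3 + 14 + 17 + 20 + 23 + 26).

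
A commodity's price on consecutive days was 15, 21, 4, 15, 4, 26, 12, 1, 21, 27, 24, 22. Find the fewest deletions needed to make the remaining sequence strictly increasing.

Fewest deletions = n − (longest strictly increasing subsequence).
Patience tails:
15 → extends → [15]
21 → extends → [15, 21]
4 → replaces 15 → [4, 21]
15 → replaces 21 → [4, 15]
4 → already a tail → [4, 15]
26 → extends → [4, 15, 26]
12 → replaces 15 → [4, 12, 26]
1 → replaces 4 → [1, 12, 26]
21 → replaces 26 → [1, 12, 21]
27 → extends → [1, 12, 21, 27]
24 → replaces 27 → [1, 12, 21, 24]
22 → replaces 24 → [1, 12, 21, 22]
Longest strictly increasing subsequence has length 4, so deletions = 12 − 4 = 8.

8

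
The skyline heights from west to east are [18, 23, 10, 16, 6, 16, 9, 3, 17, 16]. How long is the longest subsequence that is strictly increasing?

3

Track the smallest tail for each achievable length (strict):
18 → extends → [18]
23 → extends → [18, 23]
10 → replaces 18 → [10, 23]
16 → replaces 23 → [10, 16]
6 → replaces 10 → [6, 16]
16 → already a tail → [6, 16]
9 → replaces 16 → [6, 9]
3 → replaces 6 → [3, 9]
17 → extends → [3, 9, 17]
16 → replaces 17 → [3, 9, 16]
Three tails, so the longest strictly increasing subsequence has length 3 (e.g. 10, 16, 17).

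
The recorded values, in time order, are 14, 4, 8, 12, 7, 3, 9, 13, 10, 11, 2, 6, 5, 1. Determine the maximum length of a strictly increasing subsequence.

5

Track the smallest tail for each achievable length (strict):
14 → extends → [14]
4 → replaces 14 → [4]
8 → extends → [4, 8]
12 → extends → [4, 8, 12]
7 → replaces 8 → [4, 7, 12]
3 → replaces 4 → [3, 7, 12]
9 → replaces 12 → [3, 7, 9]
13 → extends → [3, 7, 9, 13]
10 → replaces 13 → [3, 7, 9, 10]
11 → extends → [3, 7, 9, 10, 11]
2 → replaces 3 → [2, 7, 9, 10, 11]
6 → replaces 7 → [2, 6, 9, 10, 11]
5 → replaces 6 → [2, 5, 9, 10, 11]
1 → replaces 2 → [1, 5, 9, 10, 11]
Five tails, so the longest strictly increasing subsequence has length 5 (e.g. 4, 8, 9, 10, 11).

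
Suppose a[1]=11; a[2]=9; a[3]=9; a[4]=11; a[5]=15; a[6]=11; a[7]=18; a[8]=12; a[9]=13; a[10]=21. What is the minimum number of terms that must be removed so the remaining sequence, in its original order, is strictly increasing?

5

Fewest deletions = n − (longest strictly increasing subsequence).
Patience tails:
11 → extends → [11]
9 → replaces 11 → [9]
9 → already a tail → [9]
11 → extends → [9, 11]
15 → extends → [9, 11, 15]
11 → already a tail → [9, 11, 15]
18 → extends → [9, 11, 15, 18]
12 → replaces 15 → [9, 11, 12, 18]
13 → replaces 18 → [9, 11, 12, 13]
21 → extends → [9, 11, 12, 13, 21]
Longest strictly increasing subsequence has length 5, so deletions = 10 − 5 = 5.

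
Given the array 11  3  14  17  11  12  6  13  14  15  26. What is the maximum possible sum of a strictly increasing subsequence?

Let S[i] be the best sum of a strictly increasing subsequence ending at i:
i:      1  2  3  4  5  6  7  8  9 10 11
a[i]:  11  3 14 17 11 12  6 13 14 15 26
S:     11  3 25 42 14 26  9 39 53 68 94
Maximum is 94 (e.g. 3 + 11 + 12 + 13 + 14 + 15 + 26).

94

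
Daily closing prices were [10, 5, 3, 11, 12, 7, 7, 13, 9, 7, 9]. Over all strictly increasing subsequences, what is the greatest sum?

46

Let S[i] be the best sum of a strictly increasing subsequence ending at i:
i:      1  2  3  4  5  6  7  8  9 10 11
a[i]:  10  5  3 11 12  7  7 13  9  7  9
S:     10  5  3 21 33 12 12 46 21 12 21
Maximum is 46 (e.g. 10 + 11 + 12 + 13).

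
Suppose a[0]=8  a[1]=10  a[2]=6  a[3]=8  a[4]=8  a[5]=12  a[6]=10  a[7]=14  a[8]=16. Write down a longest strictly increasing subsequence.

8, 10, 12, 14, 16

Patience tails give the LIS length; then backtrack through the dp parents:
8 → extends → [8]
10 → extends → [8, 10]
6 → replaces 8 → [6, 10]
8 → replaces 10 → [6, 8]
8 → already a tail → [6, 8]
12 → extends → [6, 8, 12]
10 → replaces 12 → [6, 8, 10]
14 → extends → [6, 8, 10, 14]
16 → extends → [6, 8, 10, 14, 16]
Length 5; one witness is 8, 10, 12, 14, 16.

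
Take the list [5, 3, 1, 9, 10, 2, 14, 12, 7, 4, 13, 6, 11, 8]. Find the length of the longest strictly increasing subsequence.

Track the smallest tail for each achievable length (strict):
5 → extends → [5]
3 → replaces 5 → [3]
1 → replaces 3 → [1]
9 → extends → [1, 9]
10 → extends → [1, 9, 10]
2 → replaces 9 → [1, 2, 10]
14 → extends → [1, 2, 10, 14]
12 → replaces 14 → [1, 2, 10, 12]
7 → replaces 10 → [1, 2, 7, 12]
4 → replaces 7 → [1, 2, 4, 12]
13 → extends → [1, 2, 4, 12, 13]
6 → replaces 12 → [1, 2, 4, 6, 13]
11 → replaces 13 → [1, 2, 4, 6, 11]
8 → replaces 11 → [1, 2, 4, 6, 8]
Five tails, so the longest strictly increasing subsequence has length 5 (e.g. 5, 9, 10, 12, 13).

5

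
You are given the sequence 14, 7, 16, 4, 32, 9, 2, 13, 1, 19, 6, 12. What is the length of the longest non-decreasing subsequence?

Track the smallest tail for each achievable length (allowing ties):
14 → extends → [14]
7 → replaces 14 → [7]
16 → extends → [7, 16]
4 → replaces 7 → [4, 16]
32 → extends → [4, 16, 32]
9 → replaces 16 → [4, 9, 32]
2 → replaces 4 → [2, 9, 32]
13 → replaces 32 → [2, 9, 13]
1 → replaces 2 → [1, 9, 13]
19 → extends → [1, 9, 13, 19]
6 → replaces 9 → [1, 6, 13, 19]
12 → replaces 13 → [1, 6, 12, 19]
Four tails, so the longest non-decreasing subsequence has length 4 (e.g. 7, 9, 13, 19).

4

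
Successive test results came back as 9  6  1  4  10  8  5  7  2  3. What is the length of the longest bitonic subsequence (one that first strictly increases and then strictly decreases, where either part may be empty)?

inc[i] = longest strictly increasing subsequence ending at i; dec[i] = longest strictly decreasing subsequence starting at i:
i:      1  2  3  4  5  6  7  8  9 10
a[i]:   9  6  1  4 10  8  5  7  2  3
inc:    1  1  1  2  3  3  3  4  2  3
dec:    4  3  1  2  4  3  2  2  1  1
Best peak at i=5 (value 10): inc=3, dec=4, length 3+4−1 = 6.

6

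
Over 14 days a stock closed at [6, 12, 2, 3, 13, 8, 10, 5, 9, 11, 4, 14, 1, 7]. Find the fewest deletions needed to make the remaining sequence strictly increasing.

8

Fewest deletions = n − (longest strictly increasing subsequence).
i:      1  2  3  4  5  6  7  8  9 10 11 12 13 14
a[i]:   6 12  2  3 13  8 10  5  9 11  4 14  1  7
dp:     1  2  1  2  3  3  4  3  4  5  3  6  1  4
max dp = 6, so deletions = 14 − 6 = 8.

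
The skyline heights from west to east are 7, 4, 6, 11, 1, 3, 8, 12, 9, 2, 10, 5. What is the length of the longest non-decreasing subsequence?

Track the smallest tail for each achievable length (allowing ties):
7 → extends → [7]
4 → replaces 7 → [4]
6 → extends → [4, 6]
11 → extends → [4, 6, 11]
1 → replaces 4 → [1, 6, 11]
3 → replaces 6 → [1, 3, 11]
8 → replaces 11 → [1, 3, 8]
12 → extends → [1, 3, 8, 12]
9 → replaces 12 → [1, 3, 8, 9]
2 → replaces 3 → [1, 2, 8, 9]
10 → extends → [1, 2, 8, 9, 10]
5 → replaces 8 → [1, 2, 5, 9, 10]
Five tails, so the longest non-decreasing subsequence has length 5 (e.g. 4, 6, 8, 9, 10).

5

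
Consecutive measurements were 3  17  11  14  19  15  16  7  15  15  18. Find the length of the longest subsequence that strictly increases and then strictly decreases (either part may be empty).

inc[i] = longest strictly increasing subsequence ending at i; dec[i] = longest strictly decreasing subsequence starting at i:
i:      1  2  3  4  5  6  7  8  9 10 11
a[i]:   3 17 11 14 19 15 16  7 15 15 18
inc:    1  2  2  3  4  4  5  2  4  4  6
dec:    1  3  2  2  3  2  2  1  1  1  1
Best peak at i=5 (value 19): inc=4, dec=3, length 4+3−1 = 6.

6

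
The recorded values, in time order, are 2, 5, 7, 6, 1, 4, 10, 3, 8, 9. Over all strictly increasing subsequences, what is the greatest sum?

31

Let S[i] be the best sum of a strictly increasing subsequence ending at i:
i:      1  2  3  4  5  6  7  8  9 10
a[i]:   2  5  7  6  1  4 10  3  8  9
S:      2  7 14 13  1  6 24  5 22 31
Maximum is 31 (e.g. 2 + 5 + 7 + 8 + 9).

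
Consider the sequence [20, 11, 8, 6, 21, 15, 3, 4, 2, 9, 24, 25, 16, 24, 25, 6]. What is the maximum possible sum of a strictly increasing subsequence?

Let S[i] be the best sum of a strictly increasing subsequence ending at i:
i:      1  2  3  4  5  6  7  8  9 10 11 12 13 14 15 16
a[i]:  20 11  8  6 21 15  3  4  2  9 24 25 16 24 25  6
S:     20 11  8  6 41 26  3  7  2 17 65 90 42 66 91 13
Maximum is 91 (e.g. 11 + 15 + 16 + 24 + 25).

91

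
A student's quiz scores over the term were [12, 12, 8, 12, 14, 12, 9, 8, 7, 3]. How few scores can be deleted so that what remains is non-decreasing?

6

Fewest deletions = n − (longest non-decreasing subsequence).
i:      1  2  3  4  5  6  7  8  9 10
a[i]:  12 12  8 12 14 12  9  8  7  3
dp:     1  2  1  3  4  4  2  2  1  1
max dp = 4, so deletions = 10 − 4 = 6.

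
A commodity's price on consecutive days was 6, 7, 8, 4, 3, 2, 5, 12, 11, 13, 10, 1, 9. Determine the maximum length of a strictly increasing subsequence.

5

Track the smallest tail for each achievable length (strict):
6 → extends → [6]
7 → extends → [6, 7]
8 → extends → [6, 7, 8]
4 → replaces 6 → [4, 7, 8]
3 → replaces 4 → [3, 7, 8]
2 → replaces 3 → [2, 7, 8]
5 → replaces 7 → [2, 5, 8]
12 → extends → [2, 5, 8, 12]
11 → replaces 12 → [2, 5, 8, 11]
13 → extends → [2, 5, 8, 11, 13]
10 → replaces 11 → [2, 5, 8, 10, 13]
1 → replaces 2 → [1, 5, 8, 10, 13]
9 → replaces 10 → [1, 5, 8, 9, 13]
Five tails, so the longest strictly increasing subsequence has length 5 (e.g. 6, 7, 8, 12, 13).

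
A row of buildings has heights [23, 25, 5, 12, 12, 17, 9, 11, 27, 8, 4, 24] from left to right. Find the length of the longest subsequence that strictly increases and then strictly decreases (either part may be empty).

inc[i] = longest strictly increasing subsequence ending at i; dec[i] = longest strictly decreasing subsequence starting at i:
i:      1  2  3  4  5  6  7  8  9 10 11 12
a[i]:  23 25  5 12 12 17  9 11 27  8  4 24
inc:    1  2  1  2  2  3  2  3  4  2  1  4
dec:    5  5  2  4  4  4  3  3  3  2  1  1
Best peak at i=2 (value 25): inc=2, dec=5, length 2+5−1 = 6.

6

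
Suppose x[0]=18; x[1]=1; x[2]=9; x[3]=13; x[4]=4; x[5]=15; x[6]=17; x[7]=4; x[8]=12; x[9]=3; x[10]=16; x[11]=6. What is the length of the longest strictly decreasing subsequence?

4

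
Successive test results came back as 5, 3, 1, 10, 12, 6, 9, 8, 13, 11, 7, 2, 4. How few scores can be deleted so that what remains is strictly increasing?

9

Fewest deletions = n − (longest strictly increasing subsequence).
i:      1  2  3  4  5  6  7  8  9 10 11 12 13
a[i]:   5  3  1 10 12  6  9  8 13 11  7  2  4
dp:     1  1  1  2  3  2  3  3  4  4  3  2  3
max dp = 4, so deletions = 13 − 4 = 9.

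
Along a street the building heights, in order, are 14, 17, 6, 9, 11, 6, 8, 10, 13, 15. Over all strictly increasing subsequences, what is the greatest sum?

Let S[i] be the best sum of a strictly increasing subsequence ending at i:
i:      1  2  3  4  5  6  7  8  9 10
a[i]:  14 17  6  9 11  6  8 10 13 15
S:     14 31  6 15 26  6 14 25 39 54
Maximum is 54 (e.g. 6 + 9 + 11 + 13 + 15).

54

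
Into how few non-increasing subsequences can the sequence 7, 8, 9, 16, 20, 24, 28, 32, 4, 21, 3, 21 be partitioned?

8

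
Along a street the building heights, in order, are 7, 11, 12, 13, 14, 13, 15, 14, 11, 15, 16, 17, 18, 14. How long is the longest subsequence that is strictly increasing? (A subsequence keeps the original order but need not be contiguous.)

9

Track the smallest tail for each achievable length (strict):
7 → extends → [7]
11 → extends → [7, 11]
12 → extends → [7, 11, 12]
13 → extends → [7, 11, 12, 13]
14 → extends → [7, 11, 12, 13, 14]
13 → already a tail → [7, 11, 12, 13, 14]
15 → extends → [7, 11, 12, 13, 14, 15]
14 → already a tail → [7, 11, 12, 13, 14, 15]
11 → already a tail → [7, 11, 12, 13, 14, 15]
15 → already a tail → [7, 11, 12, 13, 14, 15]
16 → extends → [7, 11, 12, 13, 14, 15, 16]
17 → extends → [7, 11, 12, 13, 14, 15, 16, 17]
18 → extends → [7, 11, 12, 13, 14, 15, 16, 17, 18]
14 → already a tail → [7, 11, 12, 13, 14, 15, 16, 17, 18]
Nine tails, so the longest strictly increasing subsequence has length 9 (e.g. 7, 11, 12, 13, 14, 15, 16, 17, 18).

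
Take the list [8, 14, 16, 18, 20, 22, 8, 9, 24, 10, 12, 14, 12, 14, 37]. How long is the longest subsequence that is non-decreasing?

8

Let dp[i] be the length of the longest such subsequence ending at index i:
i:      1  2  3  4  5  6  7  8  9 10 11 12 13 14 15
a[i]:   8 14 16 18 20 22  8  9 24 10 12 14 12 14 37
dp:     1  2  3  4  5  6  2  3  7  4  5  6  6  7  8
Maximum dp value is 8.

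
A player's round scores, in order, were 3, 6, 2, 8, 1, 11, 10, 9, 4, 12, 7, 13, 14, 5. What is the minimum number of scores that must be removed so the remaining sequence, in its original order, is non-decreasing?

Fewest deletions = n − (longest non-decreasing subsequence).
Patience tails:
3 → extends → [3]
6 → extends → [3, 6]
2 → replaces 3 → [2, 6]
8 → extends → [2, 6, 8]
1 → replaces 2 → [1, 6, 8]
11 → extends → [1, 6, 8, 11]
10 → replaces 11 → [1, 6, 8, 10]
9 → replaces 10 → [1, 6, 8, 9]
4 → replaces 6 → [1, 4, 8, 9]
12 → extends → [1, 4, 8, 9, 12]
7 → replaces 8 → [1, 4, 7, 9, 12]
13 → extends → [1, 4, 7, 9, 12, 13]
14 → extends → [1, 4, 7, 9, 12, 13, 14]
5 → replaces 7 → [1, 4, 5, 9, 12, 13, 14]
Longest non-decreasing subsequence has length 7, so deletions = 14 − 7 = 7.

7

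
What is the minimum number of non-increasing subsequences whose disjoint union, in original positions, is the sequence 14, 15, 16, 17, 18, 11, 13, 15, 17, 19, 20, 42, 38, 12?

The minimum number of non-increasing subsequences covering a sequence equals the length of its longest strictly increasing subsequence.
LIS length is 8 (e.g. 14, 15, 16, 17, 18, 19, 20, 42), so 8 piles are needed.

8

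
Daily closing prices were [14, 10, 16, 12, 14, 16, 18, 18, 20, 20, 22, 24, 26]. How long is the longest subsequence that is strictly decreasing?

2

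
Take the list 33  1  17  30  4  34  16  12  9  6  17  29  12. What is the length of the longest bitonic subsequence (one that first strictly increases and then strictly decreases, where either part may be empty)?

8

inc[i] = longest strictly increasing subsequence ending at i; dec[i] = longest strictly decreasing subsequence starting at i:
i:      1  2  3  4  5  6  7  8  9 10 11 12 13
a[i]:  33  1 17 30  4 34 16 12  9  6 17 29 12
inc:    1  1  2  3  2  4  3  3  3  3  4  5  4
dec:    6  1  5  5  1  5  4  3  2  1  2  2  1
Best peak at i=6 (value 34): inc=4, dec=5, length 4+5−1 = 8.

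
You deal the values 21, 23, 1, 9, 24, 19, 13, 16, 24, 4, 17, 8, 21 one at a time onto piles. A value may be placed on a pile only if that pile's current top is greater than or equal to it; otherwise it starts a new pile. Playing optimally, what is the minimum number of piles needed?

Place each on the leftmost legal pile:
21 → new pile 1 (tops now [21])
23 → new pile 2 (tops now [21, 23])
1 → pile 1 (tops now [1, 23])
9 → pile 2 (tops now [1, 9])
24 → new pile 3 (tops now [1, 9, 24])
19 → pile 3 (tops now [1, 9, 19])
13 → pile 3 (tops now [1, 9, 13])
16 → new pile 4 (tops now [1, 9, 13, 16])
24 → new pile 5 (tops now [1, 9, 13, 16, 24])
4 → pile 2 (tops now [1, 4, 13, 16, 24])
17 → pile 5 (tops now [1, 4, 13, 16, 17])
8 → pile 3 (tops now [1, 4, 8, 16, 17])
21 → new pile 6 (tops now [1, 4, 8, 16, 17, 21])
Six piles.

6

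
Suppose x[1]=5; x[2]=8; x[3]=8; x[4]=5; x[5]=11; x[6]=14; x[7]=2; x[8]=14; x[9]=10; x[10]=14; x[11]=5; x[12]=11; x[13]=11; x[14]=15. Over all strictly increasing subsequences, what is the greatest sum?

Let S[i] be the best sum of a strictly increasing subsequence ending at i:
i:      1  2  3  4  5  6  7  8  9 10 11 12 13 14
x[i]:   5  8  8  5 11 14  2 14 10 14  5 11 11 15
S:      5 13 13  5 24 38  2 38 23 38  7 34 34 53
Maximum is 53 (e.g. 5 + 8 + 11 + 14 + 15).

53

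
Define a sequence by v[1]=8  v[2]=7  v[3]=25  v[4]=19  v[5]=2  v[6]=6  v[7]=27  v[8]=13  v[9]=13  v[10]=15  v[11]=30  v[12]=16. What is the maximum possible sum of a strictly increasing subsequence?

Let S[i] be the best sum of a strictly increasing subsequence ending at i:
i:      1  2  3  4  5  6  7  8  9 10 11 12
v[i]:   8  7 25 19  2  6 27 13 13 15 30 16
S:      8  7 33 27  2  8 60 21 21 36 90 52
Maximum is 90 (e.g. 8 + 25 + 27 + 30).

90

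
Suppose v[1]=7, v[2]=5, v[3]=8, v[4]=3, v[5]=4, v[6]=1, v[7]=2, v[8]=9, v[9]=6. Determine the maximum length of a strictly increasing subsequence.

Track the smallest tail for each achievable length (strict):
7 → extends → [7]
5 → replaces 7 → [5]
8 → extends → [5, 8]
3 → replaces 5 → [3, 8]
4 → replaces 8 → [3, 4]
1 → replaces 3 → [1, 4]
2 → replaces 4 → [1, 2]
9 → extends → [1, 2, 9]
6 → replaces 9 → [1, 2, 6]
Three tails, so the longest strictly increasing subsequence has length 3 (e.g. 7, 8, 9).

3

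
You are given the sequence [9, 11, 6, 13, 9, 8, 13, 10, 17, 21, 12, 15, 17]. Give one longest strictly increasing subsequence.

Patience tails give the LIS length; then backtrack through the dp parents:
9 → extends → [9]
11 → extends → [9, 11]
6 → replaces 9 → [6, 11]
13 → extends → [6, 11, 13]
9 → replaces 11 → [6, 9, 13]
8 → replaces 9 → [6, 8, 13]
13 → already a tail → [6, 8, 13]
10 → replaces 13 → [6, 8, 10]
17 → extends → [6, 8, 10, 17]
21 → extends → [6, 8, 10, 17, 21]
12 → replaces 17 → [6, 8, 10, 12, 21]
15 → replaces 21 → [6, 8, 10, 12, 15]
17 → extends → [6, 8, 10, 12, 15, 17]
Length 6; one witness is 6, 9, 10, 12, 15, 17.

6, 9, 10, 12, 15, 17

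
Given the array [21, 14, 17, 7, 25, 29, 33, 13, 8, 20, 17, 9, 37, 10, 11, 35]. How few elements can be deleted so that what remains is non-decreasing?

10

Fewest deletions = n − (longest non-decreasing subsequence).
i:      1  2  3  4  5  6  7  8  9 10 11 12 13 14 15 16
a[i]:  21 14 17  7 25 29 33 13  8 20 17  9 37 10 11 35
dp:     1  1  2  1  3  4  5  2  2  3  3  3  6  4  5  6
max dp = 6, so deletions = 16 − 6 = 10.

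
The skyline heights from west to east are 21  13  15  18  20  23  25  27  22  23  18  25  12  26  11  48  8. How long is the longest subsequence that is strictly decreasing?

6

Negate each value so 'decreasing' becomes 'increasing', then run patience tails on the negated sequence:
-21 → extends → [-21]
-13 → extends → [-21, -13]
-15 → replaces -13 → [-21, -15]
-18 → replaces -15 → [-21, -18]
-20 → replaces -18 → [-21, -20]
-23 → replaces -21 → [-23, -20]
-25 → replaces -23 → [-25, -20]
-27 → replaces -25 → [-27, -20]
-22 → replaces -20 → [-27, -22]
-23 → replaces -22 → [-27, -23]
-18 → extends → [-27, -23, -18]
-25 → replaces -23 → [-27, -25, -18]
-12 → extends → [-27, -25, -18, -12]
-26 → replaces -25 → [-27, -26, -18, -12]
-11 → extends → [-27, -26, -18, -12, -11]
-48 → replaces -27 → [-48, -26, -18, -12, -11]
-8 → extends → [-48, -26, -18, -12, -11, -8]
Six tails, so the longest strictly decreasing subsequence of the original has length 6.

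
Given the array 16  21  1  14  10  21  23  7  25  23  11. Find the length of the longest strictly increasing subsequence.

Track the smallest tail for each achievable length (strict):
16 → extends → [16]
21 → extends → [16, 21]
1 → replaces 16 → [1, 21]
14 → replaces 21 → [1, 14]
10 → replaces 14 → [1, 10]
21 → extends → [1, 10, 21]
23 → extends → [1, 10, 21, 23]
7 → replaces 10 → [1, 7, 21, 23]
25 → extends → [1, 7, 21, 23, 25]
23 → already a tail → [1, 7, 21, 23, 25]
11 → replaces 21 → [1, 7, 11, 23, 25]
Five tails, so the longest strictly increasing subsequence has length 5 (e.g. 1, 14, 21, 23, 25).

5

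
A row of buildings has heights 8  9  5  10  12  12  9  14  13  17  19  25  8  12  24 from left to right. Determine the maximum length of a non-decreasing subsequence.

Let dp[i] be the length of the longest such subsequence ending at index i:
i:      1  2  3  4  5  6  7  8  9 10 11 12 13 14 15
a[i]:   8  9  5 10 12 12  9 14 13 17 19 25  8 12 24
dp:     1  2  1  3  4  5  3  6  6  7  8  9  2  6  9
Maximum dp value is 9.

9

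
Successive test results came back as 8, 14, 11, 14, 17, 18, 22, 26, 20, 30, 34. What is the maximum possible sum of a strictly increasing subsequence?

180

Let S[i] be the best sum of a strictly increasing subsequence ending at i:
i:       1   2   3   4   5   6   7   8   9  10  11
a[i]:    8  14  11  14  17  18  22  26  20  30  34
S:       8  22  19  33  50  68  90 116  88 146 180
Maximum is 180 (e.g. 8 + 11 + 14 + 17 + 18 + 22 + 26 + 30 + 34).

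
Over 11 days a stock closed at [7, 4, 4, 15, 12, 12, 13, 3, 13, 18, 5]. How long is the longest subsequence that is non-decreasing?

Let dp[i] be the length of the longest such subsequence ending at index i:
i:      1  2  3  4  5  6  7  8  9 10 11
a[i]:   7  4  4 15 12 12 13  3 13 18  5
dp:     1  1  2  3  3  4  5  1  6  7  3
Maximum dp value is 7.

7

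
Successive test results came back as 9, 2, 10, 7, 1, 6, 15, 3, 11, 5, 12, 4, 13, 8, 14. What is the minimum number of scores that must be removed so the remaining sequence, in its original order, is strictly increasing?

Fewest deletions = n − (longest strictly increasing subsequence).
Patience tails:
9 → extends → [9]
2 → replaces 9 → [2]
10 → extends → [2, 10]
7 → replaces 10 → [2, 7]
1 → replaces 2 → [1, 7]
6 → replaces 7 → [1, 6]
15 → extends → [1, 6, 15]
3 → replaces 6 → [1, 3, 15]
11 → replaces 15 → [1, 3, 11]
5 → replaces 11 → [1, 3, 5]
12 → extends → [1, 3, 5, 12]
4 → replaces 5 → [1, 3, 4, 12]
13 → extends → [1, 3, 4, 12, 13]
8 → replaces 12 → [1, 3, 4, 8, 13]
14 → extends → [1, 3, 4, 8, 13, 14]
Longest strictly increasing subsequence has length 6, so deletions = 15 − 6 = 9.

9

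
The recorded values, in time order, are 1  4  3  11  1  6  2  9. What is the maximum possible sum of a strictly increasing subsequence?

20

Let S[i] be the best sum of a strictly increasing subsequence ending at i:
i:      1  2  3  4  5  6  7  8
a[i]:   1  4  3 11  1  6  2  9
S:      1  5  4 16  1 11  3 20
Maximum is 20 (e.g. 1 + 4 + 6 + 9).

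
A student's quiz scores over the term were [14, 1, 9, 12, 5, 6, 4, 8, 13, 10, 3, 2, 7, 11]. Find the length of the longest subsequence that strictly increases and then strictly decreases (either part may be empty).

8

inc[i] = longest strictly increasing subsequence ending at i; dec[i] = longest strictly decreasing subsequence starting at i:
i:      1  2  3  4  5  6  7  8  9 10 11 12 13 14
a[i]:  14  1  9 12  5  6  4  8 13 10  3  2  7 11
inc:    1  1  2  3  2  3  2  4  5  5  2  2  4  6
dec:    6  1  5  5  4  4  3  3  4  3  2  1  1  1
Best peak at i=9 (value 13): inc=5, dec=4, length 5+4−1 = 8.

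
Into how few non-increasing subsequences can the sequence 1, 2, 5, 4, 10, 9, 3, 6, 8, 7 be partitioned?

5

Place each on the leftmost legal pile:
1 → new pile 1 (tops now [1])
2 → new pile 2 (tops now [1, 2])
5 → new pile 3 (tops now [1, 2, 5])
4 → pile 3 (tops now [1, 2, 4])
10 → new pile 4 (tops now [1, 2, 4, 10])
9 → pile 4 (tops now [1, 2, 4, 9])
3 → pile 3 (tops now [1, 2, 3, 9])
6 → pile 4 (tops now [1, 2, 3, 6])
8 → new pile 5 (tops now [1, 2, 3, 6, 8])
7 → pile 5 (tops now [1, 2, 3, 6, 7])
Five piles.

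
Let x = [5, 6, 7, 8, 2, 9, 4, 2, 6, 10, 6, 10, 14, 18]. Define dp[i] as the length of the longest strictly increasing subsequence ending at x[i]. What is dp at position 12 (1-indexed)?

6

dp[i] = 1 + max{dp[j] : j<i, x[j]<x[i]} (or 1 if no such j):
i:      1  2  3  4  5  6  7  8  9 10 11 12 13 14
x[i]:   5  6  7  8  2  9  4  2  6 10  6 10 14 18
dp:     1  2  3  4  1  5  2  1  3  6  3  6  7  8
At index 12 the value is 6.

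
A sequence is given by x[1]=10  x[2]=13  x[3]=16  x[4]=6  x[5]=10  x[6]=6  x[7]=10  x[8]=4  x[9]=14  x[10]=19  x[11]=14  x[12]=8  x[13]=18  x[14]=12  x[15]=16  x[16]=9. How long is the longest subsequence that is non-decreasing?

6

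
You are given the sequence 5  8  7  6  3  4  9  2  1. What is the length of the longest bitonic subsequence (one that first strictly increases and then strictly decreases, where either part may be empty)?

7

inc[i] = longest strictly increasing subsequence ending at i; dec[i] = longest strictly decreasing subsequence starting at i:
i:     1 2 3 4 5 6 7 8 9
a[i]:  5 8 7 6 3 4 9 2 1
inc:   1 2 2 2 1 2 3 1 1
dec:   4 6 5 4 3 3 3 2 1
Best peak at i=2 (value 8): inc=2, dec=6, length 2+6−1 = 7.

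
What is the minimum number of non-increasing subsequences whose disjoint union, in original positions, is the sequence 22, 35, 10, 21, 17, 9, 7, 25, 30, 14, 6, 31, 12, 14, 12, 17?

5

Place each on the leftmost legal pile:
22 → new pile 1 (tops now [22])
35 → new pile 2 (tops now [22, 35])
10 → pile 1 (tops now [10, 35])
21 → pile 2 (tops now [10, 21])
17 → pile 2 (tops now [10, 17])
9 → pile 1 (tops now [9, 17])
7 → pile 1 (tops now [7, 17])
25 → new pile 3 (tops now [7, 17, 25])
30 → new pile 4 (tops now [7, 17, 25, 30])
14 → pile 2 (tops now [7, 14, 25, 30])
6 → pile 1 (tops now [6, 14, 25, 30])
31 → new pile 5 (tops now [6, 14, 25, 30, 31])
12 → pile 2 (tops now [6, 12, 25, 30, 31])
14 → pile 3 (tops now [6, 12, 14, 30, 31])
12 → pile 2 (tops now [6, 12, 14, 30, 31])
17 → pile 4 (tops now [6, 12, 14, 17, 31])
Five piles.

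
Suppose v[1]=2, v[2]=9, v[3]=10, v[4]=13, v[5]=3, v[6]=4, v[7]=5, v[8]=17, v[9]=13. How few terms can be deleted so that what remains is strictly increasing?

4

Fewest deletions = n − (longest strictly increasing subsequence).
i:      1  2  3  4  5  6  7  8  9
v[i]:   2  9 10 13  3  4  5 17 13
dp:     1  2  3  4  2  3  4  5  5
max dp = 5, so deletions = 9 − 5 = 4.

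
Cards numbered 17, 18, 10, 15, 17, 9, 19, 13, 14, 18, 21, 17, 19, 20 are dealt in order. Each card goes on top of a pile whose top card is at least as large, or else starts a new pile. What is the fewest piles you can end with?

6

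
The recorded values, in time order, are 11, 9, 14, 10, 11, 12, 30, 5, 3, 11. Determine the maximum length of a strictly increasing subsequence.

5

Track the smallest tail for each achievable length (strict):
11 → extends → [11]
9 → replaces 11 → [9]
14 → extends → [9, 14]
10 → replaces 14 → [9, 10]
11 → extends → [9, 10, 11]
12 → extends → [9, 10, 11, 12]
30 → extends → [9, 10, 11, 12, 30]
5 → replaces 9 → [5, 10, 11, 12, 30]
3 → replaces 5 → [3, 10, 11, 12, 30]
11 → already a tail → [3, 10, 11, 12, 30]
Five tails, so the longest strictly increasing subsequence has length 5 (e.g. 9, 10, 11, 12, 30).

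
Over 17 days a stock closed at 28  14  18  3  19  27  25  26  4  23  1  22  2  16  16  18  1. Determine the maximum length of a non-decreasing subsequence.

Track the smallest tail for each achievable length (allowing ties):
28 → extends → [28]
14 → replaces 28 → [14]
18 → extends → [14, 18]
3 → replaces 14 → [3, 18]
19 → extends → [3, 18, 19]
27 → extends → [3, 18, 19, 27]
25 → replaces 27 → [3, 18, 19, 25]
26 → extends → [3, 18, 19, 25, 26]
4 → replaces 18 → [3, 4, 19, 25, 26]
23 → replaces 25 → [3, 4, 19, 23, 26]
1 → replaces 3 → [1, 4, 19, 23, 26]
22 → replaces 23 → [1, 4, 19, 22, 26]
2 → replaces 4 → [1, 2, 19, 22, 26]
16 → replaces 19 → [1, 2, 16, 22, 26]
16 → replaces 22 → [1, 2, 16, 16, 26]
18 → replaces 26 → [1, 2, 16, 16, 18]
1 → replaces 2 → [1, 1, 16, 16, 18]
Five tails, so the longest non-decreasing subsequence has length 5 (e.g. 14, 18, 19, 25, 26).

5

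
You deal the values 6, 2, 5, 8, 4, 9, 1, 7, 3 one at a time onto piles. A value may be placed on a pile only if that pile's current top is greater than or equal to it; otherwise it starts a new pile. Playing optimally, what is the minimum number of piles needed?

4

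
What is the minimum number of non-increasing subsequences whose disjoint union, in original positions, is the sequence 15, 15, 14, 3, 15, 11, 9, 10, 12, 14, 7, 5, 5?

Place each on the leftmost legal pile:
15 → new pile 1 (tops now [15])
15 → pile 1 (tops now [15])
14 → pile 1 (tops now [14])
3 → pile 1 (tops now [3])
15 → new pile 2 (tops now [3, 15])
11 → pile 2 (tops now [3, 11])
9 → pile 2 (tops now [3, 9])
10 → new pile 3 (tops now [3, 9, 10])
12 → new pile 4 (tops now [3, 9, 10, 12])
14 → new pile 5 (tops now [3, 9, 10, 12, 14])
7 → pile 2 (tops now [3, 7, 10, 12, 14])
5 → pile 2 (tops now [3, 5, 10, 12, 14])
5 → pile 2 (tops now [3, 5, 10, 12, 14])
Five piles.

5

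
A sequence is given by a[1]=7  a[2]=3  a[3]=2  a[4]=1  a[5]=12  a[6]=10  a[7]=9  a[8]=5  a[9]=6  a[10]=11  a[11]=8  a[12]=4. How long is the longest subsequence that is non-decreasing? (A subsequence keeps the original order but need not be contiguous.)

Track the smallest tail for each achievable length (allowing ties):
7 → extends → [7]
3 → replaces 7 → [3]
2 → replaces 3 → [2]
1 → replaces 2 → [1]
12 → extends → [1, 12]
10 → replaces 12 → [1, 10]
9 → replaces 10 → [1, 9]
5 → replaces 9 → [1, 5]
6 → extends → [1, 5, 6]
11 → extends → [1, 5, 6, 11]
8 → replaces 11 → [1, 5, 6, 8]
4 → replaces 5 → [1, 4, 6, 8]
Four tails, so the longest non-decreasing subsequence has length 4 (e.g. 3, 5, 6, 11).

4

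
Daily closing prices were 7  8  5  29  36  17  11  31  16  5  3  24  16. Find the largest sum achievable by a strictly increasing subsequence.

Let S[i] be the best sum of a strictly increasing subsequence ending at i:
i:      1  2  3  4  5  6  7  8  9 10 11 12 13
a[i]:   7  8  5 29 36 17 11 31 16  5  3 24 16
S:      7 15  5 44 80 32 26 75 42  5  3 66 42
Maximum is 80 (e.g. 7 + 8 + 29 + 36).

80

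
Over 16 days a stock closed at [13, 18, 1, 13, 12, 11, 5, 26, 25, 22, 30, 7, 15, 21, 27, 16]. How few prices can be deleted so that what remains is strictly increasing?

Fewest deletions = n − (longest strictly increasing subsequence).
i:      1  2  3  4  5  6  7  8  9 10 11 12 13 14 15 16
a[i]:  13 18  1 13 12 11  5 26 25 22 30  7 15 21 27 16
dp:     1  2  1  2  2  2  2  3  3  3  4  3  4  5  6  5
max dp = 6, so deletions = 16 − 6 = 10.

10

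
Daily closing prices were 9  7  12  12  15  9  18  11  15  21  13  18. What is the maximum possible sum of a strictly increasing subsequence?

Let S[i] be the best sum of a strictly increasing subsequence ending at i:
i:      1  2  3  4  5  6  7  8  9 10 11 12
a[i]:   9  7 12 12 15  9 18 11 15 21 13 18
S:      9  7 21 21 36 16 54 27 42 75 40 60
Maximum is 75 (e.g. 9 + 12 + 15 + 18 + 21).

75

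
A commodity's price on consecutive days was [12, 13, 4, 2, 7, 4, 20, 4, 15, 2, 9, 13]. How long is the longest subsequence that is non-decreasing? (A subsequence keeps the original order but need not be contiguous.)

Track the smallest tail for each achievable length (allowing ties):
12 → extends → [12]
13 → extends → [12, 13]
4 → replaces 12 → [4, 13]
2 → replaces 4 → [2, 13]
7 → replaces 13 → [2, 7]
4 → replaces 7 → [2, 4]
20 → extends → [2, 4, 20]
4 → replaces 20 → [2, 4, 4]
15 → extends → [2, 4, 4, 15]
2 → replaces 4 → [2, 2, 4, 15]
9 → replaces 15 → [2, 2, 4, 9]
13 → extends → [2, 2, 4, 9, 13]
Five tails, so the longest non-decreasing subsequence has length 5 (e.g. 4, 4, 4, 9, 13).

5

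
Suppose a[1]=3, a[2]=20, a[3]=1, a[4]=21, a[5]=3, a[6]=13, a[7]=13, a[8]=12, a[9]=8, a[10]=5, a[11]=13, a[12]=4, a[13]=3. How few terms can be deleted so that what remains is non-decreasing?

Fewest deletions = n − (longest non-decreasing subsequence).
Patience tails:
3 → extends → [3]
20 → extends → [3, 20]
1 → replaces 3 → [1, 20]
21 → extends → [1, 20, 21]
3 → replaces 20 → [1, 3, 21]
13 → replaces 21 → [1, 3, 13]
13 → extends → [1, 3, 13, 13]
12 → replaces 13 → [1, 3, 12, 13]
8 → replaces 12 → [1, 3, 8, 13]
5 → replaces 8 → [1, 3, 5, 13]
13 → extends → [1, 3, 5, 13, 13]
4 → replaces 5 → [1, 3, 4, 13, 13]
3 → replaces 4 → [1, 3, 3, 13, 13]
Longest non-decreasing subsequence has length 5, so deletions = 13 − 5 = 8.

8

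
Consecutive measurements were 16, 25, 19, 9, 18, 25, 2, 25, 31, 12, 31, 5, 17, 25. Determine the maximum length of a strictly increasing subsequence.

4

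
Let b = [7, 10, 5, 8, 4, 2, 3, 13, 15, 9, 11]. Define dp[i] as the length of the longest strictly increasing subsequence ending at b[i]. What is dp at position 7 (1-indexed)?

dp[i] = 1 + max{dp[j] : j<i, b[j]<b[i]} (or 1 if no such j):
i:      1  2  3  4  5  6  7  8  9 10 11
b[i]:   7 10  5  8  4  2  3 13 15  9 11
dp:     1  2  1  2  1  1  2  3  4  3  4
At index 7 the value is 2.

2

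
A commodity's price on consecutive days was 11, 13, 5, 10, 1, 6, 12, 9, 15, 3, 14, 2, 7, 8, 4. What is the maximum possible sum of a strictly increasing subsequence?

Let S[i] be the best sum of a strictly increasing subsequence ending at i:
i:      1  2  3  4  5  6  7  8  9 10 11 12 13 14 15
a[i]:  11 13  5 10  1  6 12  9 15  3 14  2  7  8  4
S:     11 24  5 15  1 11 27 20 42  4 41  3 18 26  8
Maximum is 42 (e.g. 5 + 10 + 12 + 15).

42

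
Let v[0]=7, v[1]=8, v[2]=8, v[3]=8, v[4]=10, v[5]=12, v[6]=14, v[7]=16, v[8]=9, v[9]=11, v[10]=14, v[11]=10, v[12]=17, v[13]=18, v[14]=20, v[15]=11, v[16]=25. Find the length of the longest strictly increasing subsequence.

10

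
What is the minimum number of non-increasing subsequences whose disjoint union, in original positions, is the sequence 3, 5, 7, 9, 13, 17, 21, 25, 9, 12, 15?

Place each on the leftmost legal pile:
3 → new pile 1 (tops now [3])
5 → new pile 2 (tops now [3, 5])
7 → new pile 3 (tops now [3, 5, 7])
9 → new pile 4 (tops now [3, 5, 7, 9])
13 → new pile 5 (tops now [3, 5, 7, 9, 13])
17 → new pile 6 (tops now [3, 5, 7, 9, 13, 17])
21 → new pile 7 (tops now [3, 5, 7, 9, 13, 17, 21])
25 → new pile 8 (tops now [3, 5, 7, 9, 13, 17, 21, 25])
9 → pile 4 (tops now [3, 5, 7, 9, 13, 17, 21, 25])
12 → pile 5 (tops now [3, 5, 7, 9, 12, 17, 21, 25])
15 → pile 6 (tops now [3, 5, 7, 9, 12, 15, 21, 25])
Eight piles.

8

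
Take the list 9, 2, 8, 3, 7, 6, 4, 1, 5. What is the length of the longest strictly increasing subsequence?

4

Let dp[i] be the length of the longest such subsequence ending at index i:
i:     1 2 3 4 5 6 7 8 9
a[i]:  9 2 8 3 7 6 4 1 5
dp:    1 1 2 2 3 3 3 1 4
Maximum dp value is 4.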